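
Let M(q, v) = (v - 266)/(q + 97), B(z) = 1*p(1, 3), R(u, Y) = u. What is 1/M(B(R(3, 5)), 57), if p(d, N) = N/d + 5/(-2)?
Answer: -195/418 ≈ -0.46651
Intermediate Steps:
p(d, N) = -5/2 + N/d (p(d, N) = N/d + 5*(-1/2) = N/d - 5/2 = -5/2 + N/d)
B(z) = 1/2 (B(z) = 1*(-5/2 + 3/1) = 1*(-5/2 + 3*1) = 1*(-5/2 + 3) = 1*(1/2) = 1/2)
M(q, v) = (-266 + v)/(97 + q)
1/M(B(R(3, 5)), 57) = 1/((-266 + 57)/(97 + 1/2)) = 1/(-209/(195/2)) = 1/((2/195)*(-209)) = 1/(-418/195) = -195/418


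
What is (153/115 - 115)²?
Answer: 170877184/13225 ≈ 12921.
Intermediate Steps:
(153/115 - 115)² = (-13072/115)² = 170877184/13225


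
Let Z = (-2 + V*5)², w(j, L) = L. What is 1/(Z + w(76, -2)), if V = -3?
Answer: 1/287 ≈ 0.0034843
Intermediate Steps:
Z = 289 (Z = (-2 - 3*5)² = (-2 - 15)² = (-17)² = 289)
1/(Z + w(76, -2)) = 1/(289 - 2) = 1/287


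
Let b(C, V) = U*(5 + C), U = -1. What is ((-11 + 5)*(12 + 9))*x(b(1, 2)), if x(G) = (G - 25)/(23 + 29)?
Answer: 1953/26 ≈ 75.115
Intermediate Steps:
b(C, V) = -5 - C (b(C, V) = -(5 + C) = -5 - C)
x(G) = -25/52 + G/52 (x(G) = (-25 + G)/52 = (-25 + G)*(1/52) = -25/52 + G/52)
((-11 + 5)*(12 + 9))*x(b(1, 2)) = ((-11 + 5)*(12 + 9))*(-25/52 + (-5 - 1*1)/52) = (-6*21)*(-25/52 + (-5 - 1)/52) = -126*(-25/52 + (1/52)*(-6)) = -126*(-25/52 - 3/26) = -126*(-31/52) = 1953/26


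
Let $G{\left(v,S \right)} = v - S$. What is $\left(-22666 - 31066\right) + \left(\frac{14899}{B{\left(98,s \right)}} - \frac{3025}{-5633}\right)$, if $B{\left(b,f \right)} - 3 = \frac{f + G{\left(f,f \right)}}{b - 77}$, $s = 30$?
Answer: $- \frac{8795266792}{174623} \approx -50367.0$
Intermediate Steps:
$B{\left(b,f \right)} = 3 + \frac{f}{-77 + b}$ ($B{\left(b,f \right)} = 3 + \frac{f + \left(f - f\right)}{b - 77} = 3 + \frac{f + 0}{-77 + b} = 3 + \frac{f}{-77 + b}$)
$\left(-22666 - 31066\right) + \left(\frac{14899}{B{\left(98,s \right)}} - \frac{3025}{-5633}\right) = \left(-22666 - 31066\right) - \left(- \frac{3025}{5633} - 14899 \frac{-77 + 98}{-231 + 30 + 3 \cdot 98}\right) = -53732 - \left(- \frac{3025}{5633} - \frac{14899}{\frac{1}{21} \left(-231 + 30 + 294\right)}\right) = -53732 + \left(\frac{14899}{\frac{1}{21} \cdot 93} + \frac{3025}{5633}\right) = -53732 + \left(\frac{14899}{\frac{31}{7}} + \frac{3025}{5633}\right) = -53732 + \left(14899 \cdot \frac{7}{31} + \frac{3025}{5633}\right) = -53732 + \left(\frac{104293}{31} + \frac{3025}{5633}\right) = -53732 + \frac{587576244}{174623} = - \frac{8795266792}{174623}$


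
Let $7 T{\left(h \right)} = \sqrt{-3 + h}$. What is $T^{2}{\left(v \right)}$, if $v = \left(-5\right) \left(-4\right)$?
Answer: $\frac{17}{49} \approx 0.34694$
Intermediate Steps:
$v = 20$
$T{\left(h \right)} = \frac{\sqrt{-3 + h}}{7}$
$T^{2}{\left(v \right)} = \left(\frac{\sqrt{-3 + 20}}{7}\right)^{2} = \left(\frac{\sqrt{17}}{7}\right)^{2} = \frac{17}{49}$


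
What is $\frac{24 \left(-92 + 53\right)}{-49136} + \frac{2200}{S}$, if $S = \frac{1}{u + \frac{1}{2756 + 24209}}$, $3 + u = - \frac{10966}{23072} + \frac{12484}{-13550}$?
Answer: $- \frac{31300566384897435}{3236046789073} \approx -9672.5$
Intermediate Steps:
$u = - \frac{343624237}{78156400}$ ($u = -3 + \left(- \frac{10966}{23072} + \frac{12484}{-13550}\right) = -3 + \left(\left(-10966\right) \frac{1}{23072} + 12484 \left(- \frac{1}{13550}\right)\right) = -3 - \frac{109155037}{78156400} = - \frac{343624237}{78156400} \approx -4.3966$)
$S = - \frac{421497465200}{1853149878861}$ ($S = \frac{1}{- \frac{343624237}{78156400} + \frac{1}{2756 + 24209}} = \frac{1}{- \frac{343624237}{78156400} + \frac{1}{26965}} = \frac{1}{- \frac{1853149878861}{421497465200}} = - \frac{421497465200}{1853149878861} \approx -0.22745$)
$\frac{24 \left(-92 + 53\right)}{-49136} + \frac{2200}{S} = \frac{24 \left(-92 + 53\right)}{-49136} + \frac{2200}{- \frac{421497465200}{1853149878861}} = 24 \left(-39\right) \left(- \frac{1}{49136}\right) + 2200 \left(- \frac{1853149878861}{421497465200}\right) = \left(-936\right) \left(- \frac{1}{49136}\right) - \frac{20384648667471}{2107487326} = \frac{117}{6142} - \frac{20384648667471}{2107487326} = - \frac{31300566384897435}{3236046789073}$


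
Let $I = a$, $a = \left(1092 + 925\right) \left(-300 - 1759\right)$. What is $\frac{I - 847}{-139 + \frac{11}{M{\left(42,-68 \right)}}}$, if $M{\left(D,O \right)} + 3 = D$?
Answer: $\frac{16200015}{541} \approx 29945.0$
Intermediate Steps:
$a = -4153003$ ($a = 2017 \left(-2059\right) = -4153003$)
$M{\left(D,O \right)} = -3 + D$
$I = -4153003$
$\frac{I - 847}{-139 + \frac{11}{M{\left(42,-68 \right)}}} = \frac{-4153003 - 847}{-139 + \frac{11}{-3 + 42}} = - \frac{4153850}{-139 + \frac{11}{39}} = - \frac{4153850}{- \frac{5410}{39}} = \left(-4153850\right) \left(- \frac{39}{5410}\right) = \frac{16200015}{541}$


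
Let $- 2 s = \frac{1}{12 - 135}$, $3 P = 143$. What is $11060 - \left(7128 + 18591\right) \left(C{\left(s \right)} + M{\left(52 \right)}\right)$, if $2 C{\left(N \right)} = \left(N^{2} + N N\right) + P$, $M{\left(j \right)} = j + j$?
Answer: $- \frac{66097308479}{20172} \approx -3.2767 \cdot 10^{6}$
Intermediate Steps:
$P = \frac{143}{3}$ ($P = \frac{1}{3} \cdot 143 = \frac{143}{3} \approx 47.667$)
$M{\left(j \right)} = 2 j$
$s = \frac{1}{246}$ ($s = - \frac{1}{2 \left(12 - 135\right)} = - \frac{1}{2 \left(-123\right)} = \left(- \frac{1}{2}\right) \left(- \frac{1}{123}\right) = \frac{1}{246} \approx 0.004065$)
$C{\left(N \right)} = \frac{143}{6} + N^{2}$ ($C{\left(N \right)} = \frac{\left(N^{2} + N N\right) + \frac{143}{3}}{2} = \frac{\left(N^{2} + N^{2}\right) + \frac{143}{3}}{2} = \frac{2 N^{2} + \frac{143}{3}}{2} = \frac{\frac{143}{3} + 2 N^{2}}{2} = \frac{143}{6} + N^{2}$)
$11060 - \left(7128 + 18591\right) \left(C{\left(s \right)} + M{\left(52 \right)}\right) = 11060 - \left(7128 + 18591\right) \left(\left(\frac{143}{6} + \left(\frac{1}{246}\right)^{2}\right) + 2 \cdot 52\right) = 11060 - 25719 \left(\left(\frac{143}{6} + \frac{1}{60516}\right) + 104\right) = 11060 - 25719 \left(\frac{1442299}{60516} + 104\right) = 11060 - 25719 \cdot \frac{7735963}{60516} = 11060 - \frac{66320410799}{20172} = - \frac{66097308479}{20172}$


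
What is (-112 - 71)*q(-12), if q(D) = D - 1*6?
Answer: 3294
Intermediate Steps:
q(D) = -6 + D (q(D) = D - 6 = -6 + D)
(-112 - 71)*q(-12) = (-112 - 71)*(-6 - 12) = -183*(-18) = 3294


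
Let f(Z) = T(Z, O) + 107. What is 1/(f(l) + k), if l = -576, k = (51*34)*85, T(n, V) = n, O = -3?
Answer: 1/146921 ≈ 6.8064e-6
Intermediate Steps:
k = 147390 (k = 1734*85 = 147390)
f(Z) = 107 + Z (f(Z) = Z + 107 = 107 + Z)
1/(f(l) + k) = 1/((107 - 576) + 147390) = 1/(-469 + 147390) = 1/146921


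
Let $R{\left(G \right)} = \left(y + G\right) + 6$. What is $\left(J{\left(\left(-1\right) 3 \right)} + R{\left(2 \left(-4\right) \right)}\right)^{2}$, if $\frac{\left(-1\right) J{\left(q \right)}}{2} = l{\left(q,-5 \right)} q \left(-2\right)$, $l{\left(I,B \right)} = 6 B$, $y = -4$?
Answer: $125316$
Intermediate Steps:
$R{\left(G \right)} = 2 + G$ ($R{\left(G \right)} = \left(-4 + G\right) + 6 = 2 + G$)
$J{\left(q \right)} = - 120 q$ ($J{\left(q \right)} = - 2 \cdot 6 \left(-5\right) q \left(-2\right) = - 2 - 30 q \left(-2\right) = - 2 \cdot 60 q = - 120 q$)
$\left(J{\left(\left(-1\right) 3 \right)} + R{\left(2 \left(-4\right) \right)}\right)^{2} = \left(- 120 \left(\left(-1\right) 3\right) + \left(2 + 2 \left(-4\right)\right)\right)^{2} = \left(\left(-120\right) \left(-3\right) + \left(2 - 8\right)\right)^{2} = \left(360 - 6\right)^{2} = 354^{2} = 125316$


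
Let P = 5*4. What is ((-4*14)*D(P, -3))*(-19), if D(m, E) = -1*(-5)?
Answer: 5320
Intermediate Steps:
P = 20
D(m, E) = 5
((-4*14)*D(P, -3))*(-19) = (-4*14*5)*(-19) = -56*5*(-19) = -280*(-19) = 5320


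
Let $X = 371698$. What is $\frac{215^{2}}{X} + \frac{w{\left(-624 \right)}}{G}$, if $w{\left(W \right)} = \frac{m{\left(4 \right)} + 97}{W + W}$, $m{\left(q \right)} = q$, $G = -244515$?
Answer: $\frac{7052907236749}{56712699557280} \approx 0.12436$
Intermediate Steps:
$w{\left(W \right)} = \frac{101}{2 W}$ ($w{\left(W \right)} = \frac{4 + 97}{W + W} = \frac{101}{2 W}$)
$\frac{215^{2}}{X} + \frac{w{\left(-624 \right)}}{G} = \frac{215^{2}}{371698} + \frac{\frac{101}{2} \frac{1}{-624}}{-244515} = 46225 \cdot \frac{1}{371698} + \frac{101}{2} \left(- \frac{1}{624}\right) \left(- \frac{1}{244515}\right) = \frac{46225}{371698} - - \frac{101}{305154720} = \frac{46225}{371698} + \frac{101}{305154720} = \frac{7052907236749}{56712699557280}$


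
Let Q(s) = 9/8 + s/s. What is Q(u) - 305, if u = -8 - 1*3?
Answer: -2423/8 ≈ -302.88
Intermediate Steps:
u = -11 (u = -8 - 3 = -11)
Q(s) = 17/8 (Q(s) = 9*(⅛) + 1 = 9/8 + 1 = 17/8)
Q(u) - 305 = 17/8 - 305 = -2423/8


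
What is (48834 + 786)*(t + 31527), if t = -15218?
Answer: 809252580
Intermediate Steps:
(48834 + 786)*(t + 31527) = (48834 + 786)*(-15218 + 31527) = 49620*16309 = 809252580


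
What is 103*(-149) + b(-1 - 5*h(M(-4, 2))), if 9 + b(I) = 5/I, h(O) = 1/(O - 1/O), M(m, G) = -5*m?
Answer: -7664639/499 ≈ -15360.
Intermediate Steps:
b(I) = -9 + 5/I
103*(-149) + b(-1 - 5*h(M(-4, 2))) = 103*(-149) + (-9 + 5/(-1 - 5*(-5*(-4))/(-1 + (-5*(-4))²))) = -15347 + (-9 + 5/(-1 - 100/(-1 + 20²))) = -15347 + (-9 + 5/(-1 - 100/(-1 + 400))) = -15347 + (-9 + 5/(-1 - 100/399)) = -15347 + (-9 + 5/(-499/399)) = -15347 + (-9 + 5*(-399/499)) = -15347 + (-9 - 1995/499) = -15347 - 6486/499 = -7664639/499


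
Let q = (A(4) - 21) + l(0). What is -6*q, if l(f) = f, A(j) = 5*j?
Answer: 6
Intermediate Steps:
q = -1 (q = (5*4 - 21) + 0 = (20 - 21) + 0 = -1 + 0 = -1)
-6*q = -6*(-1) = 6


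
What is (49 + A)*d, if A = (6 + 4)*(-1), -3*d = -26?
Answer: 338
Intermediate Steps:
d = 26/3 (d = -⅓*(-26) = 26/3 ≈ 8.6667)
A = -10 (A = 10*(-1) = -10)
(49 + A)*d = (49 - 10)*(26/3) = 39*(26/3) = 338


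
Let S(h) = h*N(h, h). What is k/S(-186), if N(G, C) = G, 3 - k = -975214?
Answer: 975217/34596 ≈ 28.189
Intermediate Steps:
k = 975217 (k = 3 - 1*(-975214) = 3 + 975214 = 975217)
S(h) = h² (S(h) = h*h = h²)
k/S(-186) = 975217/((-186)²) = 975217/34596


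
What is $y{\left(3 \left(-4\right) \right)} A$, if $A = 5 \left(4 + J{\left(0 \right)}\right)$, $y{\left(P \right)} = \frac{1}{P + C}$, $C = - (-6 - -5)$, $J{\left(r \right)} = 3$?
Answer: $- \frac{35}{11} \approx -3.1818$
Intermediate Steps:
$C = 1$ ($C = - (-6 + 5) = \left(-1\right) \left(-1\right) = 1$)
$y{\left(P \right)} = \frac{1}{1 + P}$ ($y{\left(P \right)} = \frac{1}{P + 1} = \frac{1}{1 + P}$)
$A = 35$ ($A = 5 \left(4 + 3\right) = 5 \cdot 7 = 35$)
$y{\left(3 \left(-4\right) \right)} A = \frac{1}{1 + 3 \left(-4\right)} 35 = \frac{1}{1 - 12} \cdot 35 = \frac{1}{-11} \cdot 35 = \left(- \frac{1}{11}\right) 35 = - \frac{35}{11}$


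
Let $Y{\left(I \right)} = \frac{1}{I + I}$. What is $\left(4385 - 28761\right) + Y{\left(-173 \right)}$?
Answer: $- \frac{8434097}{346} \approx -24376.0$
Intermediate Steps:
$Y{\left(I \right)} = \frac{1}{2 I}$
$\left(4385 - 28761\right) + Y{\left(-173 \right)} = \left(4385 - 28761\right) + \frac{1}{2 \left(-173\right)} = -24376 + \frac{1}{2} \left(- \frac{1}{173}\right) = -24376 - \frac{1}{346} = - \frac{8434097}{346}$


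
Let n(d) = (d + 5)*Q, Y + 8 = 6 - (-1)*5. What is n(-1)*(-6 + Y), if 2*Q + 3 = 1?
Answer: 12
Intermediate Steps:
Q = -1 (Q = -3/2 + (½)*1 = -3/2 + ½ = -1)
Y = 3 (Y = -8 + (6 - (-1)*5) = -8 + (6 - 1*(-5)) = -8 + (6 + 5) = -8 + 11 = 3)
n(d) = -5 - d (n(d) = (d + 5)*(-1) = (5 + d)*(-1) = -5 - d)
n(-1)*(-6 + Y) = (-5 - 1*(-1))*(-6 + 3) = (-5 + 1)*(-3) = -4*(-3) = 12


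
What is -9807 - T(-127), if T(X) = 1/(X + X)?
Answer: -2490977/254 ≈ -9807.0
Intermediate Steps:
T(X) = 1/(2*X)
-9807 - T(-127) = -9807 - 1/(2*(-127)) = -9807 - (-1)/(2*127) = -9807 - 1*(-1/254) = -9807 + 1/254 = -2490977/254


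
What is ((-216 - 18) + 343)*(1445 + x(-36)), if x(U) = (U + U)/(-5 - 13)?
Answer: 157941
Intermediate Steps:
x(U) = -U/9 (x(U) = (2*U)/(-18) = (2*U)*(-1/18) = -U/9)
((-216 - 18) + 343)*(1445 + x(-36)) = ((-216 - 18) + 343)*(1445 - ⅑*(-36)) = (-234 + 343)*(1445 + 4) = 109*1449 = 157941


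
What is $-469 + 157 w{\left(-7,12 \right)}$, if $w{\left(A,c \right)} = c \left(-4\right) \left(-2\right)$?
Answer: $14603$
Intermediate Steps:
$w{\left(A,c \right)} = 8 c$ ($w{\left(A,c \right)} = - 4 c \left(-2\right) = 8 c$)
$-469 + 157 w{\left(-7,12 \right)} = -469 + 157 \cdot 8 \cdot 12 = -469 + 157 \cdot 96 = -469 + 15072 = 14603$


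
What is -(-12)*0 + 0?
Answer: 0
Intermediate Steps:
-(-12)*0 + 0 = -3*0 + 0 = 0 + 0 = 0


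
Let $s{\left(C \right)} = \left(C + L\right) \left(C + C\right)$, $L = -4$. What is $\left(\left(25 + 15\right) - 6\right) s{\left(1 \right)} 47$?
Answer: $-9588$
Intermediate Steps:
$s{\left(C \right)} = 2 C \left(-4 + C\right)$ ($s{\left(C \right)} = \left(C - 4\right) \left(C + C\right) = \left(-4 + C\right) 2 C = 2 C \left(-4 + C\right)$)
$\left(\left(25 + 15\right) - 6\right) s{\left(1 \right)} 47 = \left(\left(25 + 15\right) - 6\right) 2 \cdot 1 \left(-4 + 1\right) 47 = \left(40 - 6\right) 2 \cdot 1 \left(-3\right) 47 = 34 \left(-6\right) 47 = \left(-204\right) 47 = -9588$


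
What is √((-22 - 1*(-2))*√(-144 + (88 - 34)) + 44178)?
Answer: √(44178 - 60*I*√10) ≈ 210.19 - 0.4514*I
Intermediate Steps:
√((-22 - 1*(-2))*√(-144 + (88 - 34)) + 44178) = √((-22 + 2)*√(-144 + 54) + 44178) = √(-60*I*√10 + 44178) = √(44178 - 60*I*√10)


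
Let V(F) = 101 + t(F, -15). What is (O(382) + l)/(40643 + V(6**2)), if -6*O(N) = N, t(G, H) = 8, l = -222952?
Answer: -669047/122256 ≈ -5.4725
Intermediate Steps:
O(N) = -N/6
V(F) = 109 (V(F) = 101 + 8 = 109)
(O(382) + l)/(40643 + V(6**2)) = (-1/6*382 - 222952)/(40643 + 109) = (-191/3 - 222952)/40752 = -669047/3*1/40752 = -669047/122256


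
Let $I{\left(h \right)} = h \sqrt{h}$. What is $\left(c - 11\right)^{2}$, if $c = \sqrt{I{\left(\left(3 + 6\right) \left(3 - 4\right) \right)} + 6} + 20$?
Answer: $\left(9 + \sqrt{3} \sqrt{2 - 9 i}\right)^{2} \approx 160.84 - 86.234 i$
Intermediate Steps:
$I{\left(h \right)} = h^{\frac{3}{2}}$
$c = 20 + \sqrt{6 - 27 i}$ ($c = \sqrt{\left(\left(3 + 6\right) \left(3 - 4\right)\right)^{\frac{3}{2}} + 6} + 20 = \sqrt{\left(9 \left(-1\right)\right)^{\frac{3}{2}} + 6} + 20 = \sqrt{\left(-9\right)^{\frac{3}{2}} + 6} + 20 = \sqrt{- 27 i + 6} + 20 = \sqrt{6 - 27 i} + 20 = 20 + \sqrt{6 - 27 i} \approx 24.102 - 3.2908 i$)
$\left(c - 11\right)^{2} = \left(\left(20 + \sqrt{6 - 27 i}\right) - 11\right)^{2} = \left(9 + \sqrt{6 - 27 i}\right)^{2}$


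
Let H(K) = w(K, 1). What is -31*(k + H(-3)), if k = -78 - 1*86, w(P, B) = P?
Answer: 5177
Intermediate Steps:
k = -164 (k = -78 - 86 = -164)
H(K) = K
-31*(k + H(-3)) = -31*(-164 - 3) = -31*(-167) = 5177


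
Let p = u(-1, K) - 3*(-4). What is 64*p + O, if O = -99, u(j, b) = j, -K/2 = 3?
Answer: 605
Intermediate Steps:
K = -6 (K = -2*3 = -6)
p = 11 (p = -1 - 3*(-4) = -1 + 12 = 11)
64*p + O = 64*11 - 99 = 704 - 99 = 605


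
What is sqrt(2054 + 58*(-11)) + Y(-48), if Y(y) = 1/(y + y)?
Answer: -1/96 + 2*sqrt(354) ≈ 37.619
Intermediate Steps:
Y(y) = 1/(2*y)
sqrt(2054 + 58*(-11)) + Y(-48) = sqrt(2054 + 58*(-11)) + (1/2)/(-48) = sqrt(2054 - 638) + (1/2)*(-1/48) = sqrt(1416) - 1/96 = 2*sqrt(354) - 1/96 = -1/96 + 2*sqrt(354)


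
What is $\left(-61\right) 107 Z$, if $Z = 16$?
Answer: $-104432$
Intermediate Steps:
$\left(-61\right) 107 Z = \left(-61\right) 107 \cdot 16 = \left(-6527\right) 16 = -104432$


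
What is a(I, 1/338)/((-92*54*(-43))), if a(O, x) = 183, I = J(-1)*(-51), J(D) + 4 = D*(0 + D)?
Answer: 61/71208 ≈ 0.00085665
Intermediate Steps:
J(D) = -4 + D**2 (J(D) = -4 + D*(0 + D) = -4 + D*D = -4 + D**2)
I = 153 (I = (-4 + (-1)**2)*(-51) = (-4 + 1)*(-51) = -3*(-51) = 153)
a(I, 1/338)/((-92*54*(-43))) = 183/((-92*54*(-43))) = 183/((-4968*(-43))) = 183/213624 = 183*(1/213624) = 61/71208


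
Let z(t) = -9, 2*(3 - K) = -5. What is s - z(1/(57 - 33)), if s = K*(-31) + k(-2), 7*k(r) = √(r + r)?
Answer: -323/2 + 2*I/7 ≈ -161.5 + 0.28571*I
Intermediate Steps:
K = 11/2 (K = 3 - ½*(-5) = 3 + 5/2 = 11/2 ≈ 5.5000)
k(r) = √2*√r/7 (k(r) = √(r + r)/7 = √(2*r)/7 = (√2*√r)/7 = √2*√r/7)
s = -341/2 + 2*I/7 (s = (11/2)*(-31) + √2*√(-2)/7 = -341/2 + √2*(I*√2)/7 = -341/2 + 2*I/7 ≈ -170.5 + 0.28571*I)
s - z(1/(57 - 33)) = (-341/2 + 2*I/7) - 1*(-9) = (-341/2 + 2*I/7) + 9 = -323/2 + 2*I/7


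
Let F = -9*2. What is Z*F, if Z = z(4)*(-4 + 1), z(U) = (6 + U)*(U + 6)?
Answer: 5400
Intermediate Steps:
z(U) = (6 + U)² (z(U) = (6 + U)*(6 + U) = (6 + U)²)
F = -18
Z = -300 (Z = (6 + 4)²*(-4 + 1) = 10²*(-3) = 100*(-3) = -300)
Z*F = -300*(-18) = 5400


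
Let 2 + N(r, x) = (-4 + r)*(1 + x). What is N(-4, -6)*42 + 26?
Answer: 1622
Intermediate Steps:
N(r, x) = -2 + (1 + x)*(-4 + r) (N(r, x) = -2 + (-4 + r)*(1 + x) = -2 + (1 + x)*(-4 + r))
N(-4, -6)*42 + 26 = (-6 - 4 - 4*(-6) - 4*(-6))*42 + 26 = (-6 - 4 + 24 + 24)*42 + 26 = 38*42 + 26 = 1596 + 26 = 1622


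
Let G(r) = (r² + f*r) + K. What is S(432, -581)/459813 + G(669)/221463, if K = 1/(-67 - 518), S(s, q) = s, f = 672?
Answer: 80458413380864/19857155451705 ≈ 4.0519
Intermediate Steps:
K = -1/585 (K = 1/(-585) = -1/585 ≈ -0.0017094)
G(r) = -1/585 + r² + 672*r (G(r) = (r² + 672*r) - 1/585 = -1/585 + r² + 672*r)
S(432, -581)/459813 + G(669)/221463 = 432/459813 + (-1/585 + 669² + 672*669)/221463 = 432*(1/459813) + (-1/585 + 447561 + 449568)*(1/221463) = 144/153271 + (524820464/585)*(1/221463) = 144/153271 + 524820464/129555855 = 80458413380864/19857155451705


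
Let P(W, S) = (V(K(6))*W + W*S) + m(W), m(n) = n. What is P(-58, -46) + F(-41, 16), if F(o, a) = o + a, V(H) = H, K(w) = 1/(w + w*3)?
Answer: 30991/12 ≈ 2582.6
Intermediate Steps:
K(w) = 1/(4*w) (K(w) = 1/(w + 3*w) = 1/(4*w))
F(o, a) = a + o
P(W, S) = 25*W/24 + S*W (P(W, S) = (((1/4)/6)*W + W*S) + W = (((1/4)*(1/6))*W + S*W) + W = (W/24 + S*W) + W = 25*W/24 + S*W)
P(-58, -46) + F(-41, 16) = (1/24)*(-58)*(25 + 24*(-46)) + (16 - 41) = (1/24)*(-58)*(25 - 1104) - 25 = (1/24)*(-58)*(-1079) - 25 = 31291/12 - 25 = 30991/12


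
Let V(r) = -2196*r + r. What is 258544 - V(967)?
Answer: 2381109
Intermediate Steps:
V(r) = -2195*r
258544 - V(967) = 258544 - (-2195)*967 = 258544 - 1*(-2122565) = 258544 + 2122565 = 2381109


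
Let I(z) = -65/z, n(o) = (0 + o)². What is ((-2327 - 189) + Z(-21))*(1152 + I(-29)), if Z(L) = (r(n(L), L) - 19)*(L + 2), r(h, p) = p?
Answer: -58778588/29 ≈ -2.0268e+6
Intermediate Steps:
n(o) = o²
Z(L) = (-19 + L)*(2 + L) (Z(L) = (L - 19)*(L + 2) = (-19 + L)*(2 + L))
((-2327 - 189) + Z(-21))*(1152 + I(-29)) = ((-2327 - 189) + (-38 + (-21)² - 17*(-21)))*(1152 - 65/(-29)) = (-2516 + (-38 + 441 + 357))*(1152 - 65*(-1/29)) = (-2516 + 760)*(1152 + 65/29) = -1756*33473/29 = -58778588/29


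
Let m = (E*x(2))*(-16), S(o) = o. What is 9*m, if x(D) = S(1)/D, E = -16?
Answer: 1152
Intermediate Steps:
x(D) = 1/D
m = 128 (m = -16/2*(-16) = -16*½*(-16) = -8*(-16) = 128)
9*m = 9*128 = 1152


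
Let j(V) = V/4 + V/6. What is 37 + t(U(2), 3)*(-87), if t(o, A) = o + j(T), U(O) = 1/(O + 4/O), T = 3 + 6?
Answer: -311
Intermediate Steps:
T = 9
j(V) = 5*V/12 (j(V) = V*(1/4) + V*(1/6) = V/4 + V/6 = 5*V/12)
t(o, A) = 15/4 + o (t(o, A) = o + (5/12)*9 = o + 15/4 = 15/4 + o)
37 + t(U(2), 3)*(-87) = 37 + (15/4 + 2/(4 + 2**2))*(-87) = 37 + (15/4 + 2/(4 + 4))*(-87) = 37 + (15/4 + 2/8)*(-87) = 37 + (15/4 + 2*(1/8))*(-87) = 37 + (15/4 + 1/4)*(-87) = 37 + 4*(-87) = 37 - 348 = -311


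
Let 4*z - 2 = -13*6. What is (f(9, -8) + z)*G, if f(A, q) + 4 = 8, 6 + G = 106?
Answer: -1500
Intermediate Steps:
G = 100 (G = -6 + 106 = 100)
f(A, q) = 4 (f(A, q) = -4 + 8 = 4)
z = -19 (z = ½ + (-13*6)/4 = ½ + (¼)*(-78) = ½ - 39/2 = -19)
(f(9, -8) + z)*G = (4 - 19)*100 = -15*100 = -1500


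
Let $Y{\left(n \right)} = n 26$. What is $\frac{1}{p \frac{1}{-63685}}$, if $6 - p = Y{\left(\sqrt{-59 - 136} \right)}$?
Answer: $- \frac{63685}{21976} - \frac{827905 i \sqrt{195}}{65928} \approx -2.8979 - 175.36 i$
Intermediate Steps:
$Y{\left(n \right)} = 26 n$
$p = 6 - 26 i \sqrt{195}$ ($p = 6 - 26 \sqrt{-59 - 136} = 6 - 26 \sqrt{-195} = 6 - 26 i \sqrt{195} \approx 6.0 - 363.07 i$)
$\frac{1}{p \frac{1}{-63685}} = \frac{1}{\left(6 - 26 i \sqrt{195}\right) \frac{1}{-63685}} = \frac{1}{\left(6 - 26 i \sqrt{195}\right) \left(- \frac{1}{63685}\right)} = \frac{1}{- \frac{6}{63685} + \frac{26 i \sqrt{195}}{63685}}$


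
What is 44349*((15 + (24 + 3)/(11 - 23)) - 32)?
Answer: -3414873/4 ≈ -8.5372e+5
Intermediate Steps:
44349*((15 + (24 + 3)/(11 - 23)) - 32) = 44349*((15 + 27/(-12)) - 32) = 44349*((15 + 27*(-1/12)) - 32) = 44349*((15 - 9/4) - 32) = 44349*(51/4 - 32) = 44349*(-77/4) = -3414873/4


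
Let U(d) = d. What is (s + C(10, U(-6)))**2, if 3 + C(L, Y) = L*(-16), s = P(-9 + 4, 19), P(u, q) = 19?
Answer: 20736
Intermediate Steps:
s = 19
C(L, Y) = -3 - 16*L (C(L, Y) = -3 + L*(-16) = -3 - 16*L)
(s + C(10, U(-6)))**2 = (19 + (-3 - 16*10))**2 = (19 + (-3 - 160))**2 = (19 - 163)**2 = (-144)**2 = 20736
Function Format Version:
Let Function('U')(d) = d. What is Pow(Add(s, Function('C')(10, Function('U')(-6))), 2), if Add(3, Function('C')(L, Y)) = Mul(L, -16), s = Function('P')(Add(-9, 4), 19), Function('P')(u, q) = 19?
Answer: 20736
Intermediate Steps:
s = 19
Function('C')(L, Y) = Add(-3, Mul(-16, L)) (Function('C')(L, Y) = Add(-3, Mul(L, -16)) = Add(-3, Mul(-16, L)))
Pow(Add(s, Function('C')(10, Function('U')(-6))), 2) = Pow(Add(19, Add(-3, Mul(-16, 10))), 2) = Pow(Add(19, Add(-3, -160)), 2) = Pow(Add(19, -163), 2) = Pow(-144, 2) = 20736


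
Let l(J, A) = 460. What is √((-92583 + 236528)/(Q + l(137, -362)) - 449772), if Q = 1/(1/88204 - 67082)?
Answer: I*√832404394278679420423287221298/1360887123108 ≈ 670.42*I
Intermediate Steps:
Q = -88204/5916900727 (Q = 1/(1/88204 - 67082) = 1/(-5916900727/88204) = -88204/5916900727 ≈ -1.4907e-5)
√((-92583 + 236528)/(Q + l(137, -362)) - 449772) = √((-92583 + 236528)/(-88204/5916900727 + 460) - 449772) = √(143945/(2721774246216/5916900727) - 449772) = √(143945*(5916900727/2721774246216) - 449772) = √(851708275148015/2721774246216 - 449772) = √(-1223326137993914737/2721774246216) = I*√832404394278679420423287221298/1360887123108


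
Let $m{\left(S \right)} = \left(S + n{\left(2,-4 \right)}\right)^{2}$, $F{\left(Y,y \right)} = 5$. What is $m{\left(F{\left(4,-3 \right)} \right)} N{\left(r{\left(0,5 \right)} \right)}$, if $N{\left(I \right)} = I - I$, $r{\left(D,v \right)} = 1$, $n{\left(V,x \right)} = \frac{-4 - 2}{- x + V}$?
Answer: $0$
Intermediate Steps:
$n{\left(V,x \right)} = - \frac{6}{V - x}$
$N{\left(I \right)} = 0$
$m{\left(S \right)} = \left(-1 + S\right)^{2}$ ($m{\left(S \right)} = \left(S + \frac{6}{-4 - 2}\right)^{2} = \left(S + \frac{6}{-6}\right)^{2} = \left(S + 6 \left(- \frac{1}{6}\right)\right)^{2} = \left(S - 1\right)^{2} = \left(-1 + S\right)^{2}$)
$m{\left(F{\left(4,-3 \right)} \right)} N{\left(r{\left(0,5 \right)} \right)} = \left(-1 + 5\right)^{2} \cdot 0 = 4^{2} \cdot 0 = 16 \cdot 0 = 0$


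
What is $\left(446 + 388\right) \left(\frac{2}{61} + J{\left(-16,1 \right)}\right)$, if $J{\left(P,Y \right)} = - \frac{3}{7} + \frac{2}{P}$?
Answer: $- \frac{741843}{1708} \approx -434.33$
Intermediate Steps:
$J{\left(P,Y \right)} = - \frac{3}{7} + \frac{2}{P}$ ($J{\left(P,Y \right)} = \left(-3\right) \frac{1}{7} + \frac{2}{P} = - \frac{3}{7} + \frac{2}{P}$)
$\left(446 + 388\right) \left(\frac{2}{61} + J{\left(-16,1 \right)}\right) = \left(446 + 388\right) \left(\frac{2}{61} - \left(\frac{3}{7} - \frac{2}{-16}\right)\right) = 834 \left(2 \cdot \frac{1}{61} + \left(- \frac{3}{7} + 2 \left(- \frac{1}{16}\right)\right)\right) = 834 \left(\frac{2}{61} - \frac{31}{56}\right) = 834 \left(- \frac{1779}{3416}\right) = - \frac{741843}{1708}$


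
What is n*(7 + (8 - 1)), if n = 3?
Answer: 42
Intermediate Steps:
n*(7 + (8 - 1)) = 3*(7 + (8 - 1)) = 3*(7 + 7) = 3*14 = 42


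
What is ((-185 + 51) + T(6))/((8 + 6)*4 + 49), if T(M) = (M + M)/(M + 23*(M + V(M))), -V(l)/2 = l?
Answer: -295/231 ≈ -1.2771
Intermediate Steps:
V(l) = -2*l
T(M) = -1/11 (T(M) = (M + M)/(M + 23*(M - 2*M)) = (2*M)/(M + 23*(-M)) = (2*M)/(M - 23*M) = (2*M)/((-22*M)) = (2*M)*(-1/(22*M)) = -1/11)
((-185 + 51) + T(6))/((8 + 6)*4 + 49) = ((-185 + 51) - 1/11)/((8 + 6)*4 + 49) = (-134 - 1/11)/(14*4 + 49) = -1475/(11*(56 + 49)) = -1475/11/105 = -1475/11*1/105 = -295/231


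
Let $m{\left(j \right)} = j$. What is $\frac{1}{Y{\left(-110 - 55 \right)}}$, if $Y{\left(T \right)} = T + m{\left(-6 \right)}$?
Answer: $- \frac{1}{171} \approx -0.005848$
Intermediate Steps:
$Y{\left(T \right)} = -6 + T$ ($Y{\left(T \right)} = T - 6 = -6 + T$)
$\frac{1}{Y{\left(-110 - 55 \right)}} = \frac{1}{-6 - 165} = \frac{1}{-171} = - \frac{1}{171}$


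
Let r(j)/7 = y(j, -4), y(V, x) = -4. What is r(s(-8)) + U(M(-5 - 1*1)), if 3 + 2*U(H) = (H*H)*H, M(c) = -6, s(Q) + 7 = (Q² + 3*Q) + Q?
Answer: -275/2 ≈ -137.50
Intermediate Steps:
s(Q) = -7 + Q² + 4*Q (s(Q) = -7 + ((Q² + 3*Q) + Q) = -7 + (Q² + 4*Q) = -7 + Q² + 4*Q)
r(j) = -28 (r(j) = 7*(-4) = -28)
U(H) = -3/2 + H³/2 (U(H) = -3/2 + ((H*H)*H)/2 = -3/2 + (H²*H)/2 = -3/2 + H³/2)
r(s(-8)) + U(M(-5 - 1*1)) = -28 + (-3/2 + (½)*(-6)³) = -28 + (-3/2 + (½)*(-216)) = -28 + (-3/2 - 108) = -28 - 219/2 = -275/2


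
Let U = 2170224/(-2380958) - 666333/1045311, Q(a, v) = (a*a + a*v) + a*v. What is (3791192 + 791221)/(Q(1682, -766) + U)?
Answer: 633605558194874133/34885048753713929 ≈ 18.163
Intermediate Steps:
Q(a, v) = a**2 + 2*a*v (Q(a, v) = (a**2 + a*v) + a*v = a**2 + 2*a*v)
U = -642511651113/414806931323 (U = 2170224*(-1/2380958) - 666333*1/1045311 = -1085112/1190479 - 222111/348437 = -642511651113/414806931323 ≈ -1.5489)
(3791192 + 791221)/(Q(1682, -766) + U) = (3791192 + 791221)/(1682*(1682 + 2*(-766)) - 642511651113/414806931323) = 4582413/(1682*(1682 - 1532) - 642511651113/414806931323) = 4582413/(1682*150 - 642511651113/414806931323) = 4582413/(252300 - 642511651113/414806931323) = 4582413/(104655146261141787/414806931323) = 4582413*(414806931323/104655146261141787) = 633605558194874133/34885048753713929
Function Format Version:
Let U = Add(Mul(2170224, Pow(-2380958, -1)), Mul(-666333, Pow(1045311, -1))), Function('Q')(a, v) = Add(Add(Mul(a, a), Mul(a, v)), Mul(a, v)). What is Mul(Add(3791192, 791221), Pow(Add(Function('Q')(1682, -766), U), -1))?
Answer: Rational(633605558194874133, 34885048753713929) ≈ 18.163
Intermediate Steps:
Function('Q')(a, v) = Add(Pow(a, 2), Mul(2, a, v)) (Function('Q')(a, v) = Add(Add(Pow(a, 2), Mul(a, v)), Mul(a, v)) = Add(Pow(a, 2), Mul(2, a, v)))
U = Rational(-642511651113, 414806931323) (U = Add(Mul(2170224, Rational(-1, 2380958)), Mul(-666333, Rational(1, 1045311))) = Add(Rational(-1085112, 1190479), Rational(-222111, 348437)) = Rational(-642511651113, 414806931323) ≈ -1.5489)
Mul(Add(3791192, 791221), Pow(Add(Function('Q')(1682, -766), U), -1)) = Mul(Add(3791192, 791221), Pow(Add(Mul(1682, Add(1682, Mul(2, -766))), Rational(-642511651113, 414806931323)), -1)) = Mul(4582413, Pow(Add(Mul(1682, Add(1682, -1532)), Rational(-642511651113, 414806931323)), -1)) = Mul(4582413, Pow(Add(Mul(1682, 150), Rational(-642511651113, 414806931323)), -1)) = Mul(4582413, Pow(Add(252300, Rational(-642511651113, 414806931323)), -1)) = Mul(4582413, Pow(Rational(104655146261141787, 414806931323), -1)) = Mul(4582413, Rational(414806931323, 104655146261141787)) = Rational(633605558194874133, 34885048753713929)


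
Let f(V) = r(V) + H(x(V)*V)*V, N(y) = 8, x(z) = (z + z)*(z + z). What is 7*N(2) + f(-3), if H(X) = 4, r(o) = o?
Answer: 41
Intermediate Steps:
x(z) = 4*z² (x(z) = (2*z)*(2*z) = 4*z²)
f(V) = 5*V (f(V) = V + 4*V = 5*V)
7*N(2) + f(-3) = 7*8 + 5*(-3) = 56 - 15 = 41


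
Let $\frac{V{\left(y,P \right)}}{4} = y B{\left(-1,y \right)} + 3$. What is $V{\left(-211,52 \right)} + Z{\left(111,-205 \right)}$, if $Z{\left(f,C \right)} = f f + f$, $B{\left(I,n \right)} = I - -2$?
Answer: $11600$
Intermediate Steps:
$B{\left(I,n \right)} = 2 + I$ ($B{\left(I,n \right)} = I + 2 = 2 + I$)
$Z{\left(f,C \right)} = f + f^{2}$ ($Z{\left(f,C \right)} = f^{2} + f = f + f^{2}$)
$V{\left(y,P \right)} = 12 + 4 y$ ($V{\left(y,P \right)} = 4 \left(y \left(2 - 1\right) + 3\right) = 4 \left(y 1 + 3\right) = 4 \left(y + 3\right) = 4 \left(3 + y\right) = 12 + 4 y$)
$V{\left(-211,52 \right)} + Z{\left(111,-205 \right)} = \left(12 + 4 \left(-211\right)\right) + 111 \left(1 + 111\right) = \left(12 - 844\right) + 111 \cdot 112 = -832 + 12432 = 11600$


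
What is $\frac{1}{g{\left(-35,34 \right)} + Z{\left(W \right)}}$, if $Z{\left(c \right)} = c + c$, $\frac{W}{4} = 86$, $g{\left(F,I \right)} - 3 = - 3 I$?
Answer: $\frac{1}{589} \approx 0.0016978$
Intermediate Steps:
$g{\left(F,I \right)} = 3 - 3 I$
$W = 344$ ($W = 4 \cdot 86 = 344$)
$Z{\left(c \right)} = 2 c$
$\frac{1}{g{\left(-35,34 \right)} + Z{\left(W \right)}} = \frac{1}{\left(3 - 102\right) + 2 \cdot 344} = \frac{1}{\left(3 - 102\right) + 688} = \frac{1}{-99 + 688} = \frac{1}{589}$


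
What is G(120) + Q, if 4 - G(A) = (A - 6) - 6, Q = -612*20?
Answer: -12344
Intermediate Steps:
Q = -12240
G(A) = 16 - A (G(A) = 4 - ((A - 6) - 6) = 4 - ((-6 + A) - 6) = 4 - (-12 + A) = 4 + (12 - A) = 16 - A)
G(120) + Q = (16 - 1*120) - 12240 = (16 - 120) - 12240 = -104 - 12240 = -12344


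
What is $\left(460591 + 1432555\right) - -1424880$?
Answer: $3318026$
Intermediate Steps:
$\left(460591 + 1432555\right) - -1424880 = 1893146 + 1424880 = 3318026$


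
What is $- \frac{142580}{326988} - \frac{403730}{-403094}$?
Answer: $\frac{9317715340}{16475862609} \approx 0.56554$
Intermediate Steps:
$- \frac{142580}{326988} - \frac{403730}{-403094} = \left(-142580\right) \frac{1}{326988} - - \frac{201865}{201547} = - \frac{35645}{81747} + \frac{201865}{201547} = \frac{9317715340}{16475862609}$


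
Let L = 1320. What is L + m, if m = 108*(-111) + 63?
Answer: -10605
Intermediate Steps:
m = -11925 (m = -11988 + 63 = -11925)
L + m = 1320 - 11925 = -10605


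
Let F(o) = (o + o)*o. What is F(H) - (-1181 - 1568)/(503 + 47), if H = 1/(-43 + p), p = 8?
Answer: 26949/5390 ≈ 4.9998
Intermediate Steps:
H = -1/35 (H = 1/(-43 + 8) = 1/(-35) = -1/35 ≈ -0.028571)
F(o) = 2*o² (F(o) = (2*o)*o = 2*o²)
F(H) - (-1181 - 1568)/(503 + 47) = 2*(-1/35)² - (-1181 - 1568)/(503 + 47) = 2*(1/1225) - (-2749)/550 = 2/1225 - (-2749)/550 = 2/1225 - 1*(-2749/550) = 2/1225 + 2749/550 = 26949/5390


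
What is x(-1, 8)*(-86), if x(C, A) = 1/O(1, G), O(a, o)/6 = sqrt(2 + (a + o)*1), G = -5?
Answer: 43*I*sqrt(2)/6 ≈ 10.135*I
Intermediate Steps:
O(a, o) = 6*sqrt(2 + a + o) (O(a, o) = 6*sqrt(2 + (a + o)*1) = 6*sqrt(2 + (a + o)) = 6*sqrt(2 + a + o))
x(C, A) = -I*sqrt(2)/12 (x(C, A) = 1/(6*sqrt(2 + 1 - 5)) = 1/(6*sqrt(-2)) = 1/(6*(I*sqrt(2))) = 1/(6*I*sqrt(2)) = -I*sqrt(2)/12)
x(-1, 8)*(-86) = -I*sqrt(2)/12*(-86) = 43*I*sqrt(2)/6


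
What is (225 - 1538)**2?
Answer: 1723969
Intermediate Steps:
(225 - 1538)**2 = (-1313)**2 = 1723969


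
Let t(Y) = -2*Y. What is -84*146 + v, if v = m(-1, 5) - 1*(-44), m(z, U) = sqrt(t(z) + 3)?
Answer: -12220 + sqrt(5) ≈ -12218.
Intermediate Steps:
m(z, U) = sqrt(3 - 2*z) (m(z, U) = sqrt(-2*z + 3) = sqrt(3 - 2*z))
v = 44 + sqrt(5) (v = sqrt(3 - 2*(-1)) - 1*(-44) = sqrt(3 + 2) + 44 = sqrt(5) + 44 = 44 + sqrt(5) ≈ 46.236)
-84*146 + v = -84*146 + (44 + sqrt(5)) = -12264 + (44 + sqrt(5)) = -12220 + sqrt(5)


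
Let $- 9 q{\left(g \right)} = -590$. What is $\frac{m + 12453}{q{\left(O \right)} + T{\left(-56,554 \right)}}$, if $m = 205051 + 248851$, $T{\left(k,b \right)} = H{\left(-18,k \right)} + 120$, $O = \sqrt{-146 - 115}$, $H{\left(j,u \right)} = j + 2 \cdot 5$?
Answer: $\frac{4197195}{1598} \approx 2626.5$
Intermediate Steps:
$H{\left(j,u \right)} = 10 + j$ ($H{\left(j,u \right)} = j + 10 = 10 + j$)
$O = 3 i \sqrt{29}$ ($O = \sqrt{-261} = 3 i \sqrt{29} \approx 16.155 i$)
$q{\left(g \right)} = \frac{590}{9}$ ($q{\left(g \right)} = \left(- \frac{1}{9}\right) \left(-590\right) = \frac{590}{9}$)
$T{\left(k,b \right)} = 112$ ($T{\left(k,b \right)} = \left(10 - 18\right) + 120 = -8 + 120 = 112$)
$m = 453902$
$\frac{m + 12453}{q{\left(O \right)} + T{\left(-56,554 \right)}} = \frac{453902 + 12453}{\frac{590}{9} + 112} = \frac{466355}{\frac{1598}{9}} = 466355 \cdot \frac{9}{1598} = \frac{4197195}{1598}$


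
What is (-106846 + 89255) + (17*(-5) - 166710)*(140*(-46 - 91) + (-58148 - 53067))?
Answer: 21749216434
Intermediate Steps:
(-106846 + 89255) + (17*(-5) - 166710)*(140*(-46 - 91) + (-58148 - 53067)) = -17591 + (-85 - 166710)*(140*(-137) - 111215) = -17591 - 166795*(-19180 - 111215) = -17591 - 166795*(-130395) = -17591 + 21749234025 = 21749216434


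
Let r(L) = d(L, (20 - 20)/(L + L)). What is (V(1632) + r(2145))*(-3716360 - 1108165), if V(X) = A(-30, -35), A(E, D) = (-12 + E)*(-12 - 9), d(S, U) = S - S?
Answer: -4255231050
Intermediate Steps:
d(S, U) = 0
A(E, D) = 252 - 21*E (A(E, D) = (-12 + E)*(-21) = 252 - 21*E)
r(L) = 0
V(X) = 882 (V(X) = 252 - 21*(-30) = 252 + 630 = 882)
(V(1632) + r(2145))*(-3716360 - 1108165) = (882 + 0)*(-3716360 - 1108165) = 882*(-4824525) = -4255231050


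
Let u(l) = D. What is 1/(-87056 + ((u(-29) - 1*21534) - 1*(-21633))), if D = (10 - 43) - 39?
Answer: -1/87029 ≈ -1.1490e-5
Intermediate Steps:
D = -72 (D = -33 - 39 = -72)
u(l) = -72
1/(-87056 + ((u(-29) - 1*21534) - 1*(-21633))) = 1/(-87056 + ((-72 - 1*21534) - 1*(-21633))) = 1/(-87056 + ((-72 - 21534) + 21633)) = 1/(-87056 + (-21606 + 21633)) = 1/(-87056 + 27) = 1/(-87029) = -1/87029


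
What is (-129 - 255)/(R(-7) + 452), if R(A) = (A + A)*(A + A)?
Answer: -16/27 ≈ -0.59259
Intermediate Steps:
R(A) = 4*A**2 (R(A) = (2*A)*(2*A) = 4*A**2)
(-129 - 255)/(R(-7) + 452) = (-129 - 255)/(4*(-7)**2 + 452) = -384/(4*49 + 452) = -384/(196 + 452) = -384/648 = -384*1/648 = -16/27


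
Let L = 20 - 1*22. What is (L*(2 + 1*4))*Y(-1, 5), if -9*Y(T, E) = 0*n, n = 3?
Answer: 0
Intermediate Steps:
Y(T, E) = 0 (Y(T, E) = -0*3 = -1/9*0 = 0)
L = -2 (L = 20 - 22 = -2)
(L*(2 + 1*4))*Y(-1, 5) = -2*(2 + 1*4)*0 = -2*(2 + 4)*0 = -2*6*0 = -12*0 = 0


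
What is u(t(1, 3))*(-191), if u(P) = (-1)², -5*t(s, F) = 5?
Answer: -191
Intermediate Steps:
t(s, F) = -1 (t(s, F) = -⅕*5 = -1)
u(P) = 1
u(t(1, 3))*(-191) = 1*(-191) = -191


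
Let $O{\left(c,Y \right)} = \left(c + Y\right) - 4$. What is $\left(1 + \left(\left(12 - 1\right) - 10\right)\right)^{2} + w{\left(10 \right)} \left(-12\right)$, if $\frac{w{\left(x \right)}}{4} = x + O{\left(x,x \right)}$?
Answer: $-1244$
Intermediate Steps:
$O{\left(c,Y \right)} = -4 + Y + c$ ($O{\left(c,Y \right)} = \left(Y + c\right) - 4 = -4 + Y + c$)
$w{\left(x \right)} = -16 + 12 x$ ($w{\left(x \right)} = 4 \left(x + \left(-4 + x + x\right)\right) = 4 \left(x + \left(-4 + 2 x\right)\right) = 4 \left(-4 + 3 x\right) = -16 + 12 x$)
$\left(1 + \left(\left(12 - 1\right) - 10\right)\right)^{2} + w{\left(10 \right)} \left(-12\right) = \left(1 + \left(\left(12 - 1\right) - 10\right)\right)^{2} + \left(-16 + 12 \cdot 10\right) \left(-12\right) = \left(1 + \left(11 - 10\right)\right)^{2} + \left(-16 + 120\right) \left(-12\right) = \left(1 + 1\right)^{2} + 104 \left(-12\right) = 2^{2} - 1248 = 4 - 1248 = -1244$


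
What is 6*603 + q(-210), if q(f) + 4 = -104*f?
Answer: 25454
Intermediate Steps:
q(f) = -4 - 104*f
6*603 + q(-210) = 6*603 + (-4 - 104*(-210)) = 3618 + (-4 + 21840) = 3618 + 21836 = 25454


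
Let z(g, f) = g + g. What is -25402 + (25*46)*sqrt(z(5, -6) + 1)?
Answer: -25402 + 1150*sqrt(11) ≈ -21588.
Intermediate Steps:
z(g, f) = 2*g
-25402 + (25*46)*sqrt(z(5, -6) + 1) = -25402 + (25*46)*sqrt(2*5 + 1) = -25402 + 1150*sqrt(10 + 1) = -25402 + 1150*sqrt(11)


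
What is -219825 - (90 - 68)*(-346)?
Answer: -212213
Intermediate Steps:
-219825 - (90 - 68)*(-346) = -219825 - 22*(-346) = -219825 - 1*(-7612) = -219825 + 7612 = -212213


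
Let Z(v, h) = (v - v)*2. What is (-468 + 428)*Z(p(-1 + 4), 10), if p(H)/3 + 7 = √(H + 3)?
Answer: 0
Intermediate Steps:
p(H) = -21 + 3*√(3 + H) (p(H) = -21 + 3*√(H + 3) = -21 + 3*√(3 + H))
Z(v, h) = 0 (Z(v, h) = 0*2 = 0)
(-468 + 428)*Z(p(-1 + 4), 10) = (-468 + 428)*0 = -40*0 = 0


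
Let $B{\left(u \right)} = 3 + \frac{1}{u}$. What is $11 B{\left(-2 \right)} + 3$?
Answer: $\frac{61}{2} \approx 30.5$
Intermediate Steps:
$11 B{\left(-2 \right)} + 3 = 11 \left(3 + \frac{1}{-2}\right) + 3 = 11 \left(3 - \frac{1}{2}\right) + 3 = 11 \cdot \frac{5}{2} + 3 = \frac{55}{2} + 3 = \frac{61}{2}$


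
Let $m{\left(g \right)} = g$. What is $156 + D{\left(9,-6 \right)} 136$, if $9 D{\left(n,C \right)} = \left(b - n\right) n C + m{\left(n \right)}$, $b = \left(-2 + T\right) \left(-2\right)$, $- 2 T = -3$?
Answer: $6820$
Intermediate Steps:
$T = \frac{3}{2}$ ($T = \left(- \frac{1}{2}\right) \left(-3\right) = \frac{3}{2} \approx 1.5$)
$b = 1$ ($b = \left(-2 + \frac{3}{2}\right) \left(-2\right) = \left(- \frac{1}{2}\right) \left(-2\right) = 1$)
$D{\left(n,C \right)} = \frac{n}{9} + \frac{C n \left(1 - n\right)}{9}$ ($D{\left(n,C \right)} = \frac{\left(1 - n\right) n C + n}{9} = \frac{n \left(1 - n\right) C + n}{9} = \frac{C n \left(1 - n\right) + n}{9} = \frac{n + C n \left(1 - n\right)}{9} = \frac{n}{9} + \frac{C n \left(1 - n\right)}{9}$)
$156 + D{\left(9,-6 \right)} 136 = 156 + \frac{1}{9} \cdot 9 \left(1 - 6 - \left(-6\right) 9\right) 136 = 156 + \frac{1}{9} \cdot 9 \left(1 - 6 + 54\right) 136 = 156 + \frac{1}{9} \cdot 9 \cdot 49 \cdot 136 = 156 + 49 \cdot 136 = 156 + 6664 = 6820$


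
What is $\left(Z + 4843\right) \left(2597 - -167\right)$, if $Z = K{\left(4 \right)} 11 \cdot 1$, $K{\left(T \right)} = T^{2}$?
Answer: $13872516$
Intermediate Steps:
$Z = 176$ ($Z = 4^{2} \cdot 11 \cdot 1 = 16 \cdot 11 \cdot 1 = 176 \cdot 1 = 176$)
$\left(Z + 4843\right) \left(2597 - -167\right) = \left(176 + 4843\right) \left(2597 - -167\right) = 5019 \left(2597 + \left(-1198 + 1365\right)\right) = 5019 \left(2597 + 167\right) = 5019 \cdot 2764 = 13872516$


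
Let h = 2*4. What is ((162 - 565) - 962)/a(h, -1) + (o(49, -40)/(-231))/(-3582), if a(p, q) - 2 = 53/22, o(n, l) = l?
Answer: -12424043570/40130937 ≈ -309.59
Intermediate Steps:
h = 8
a(p, q) = 97/22 (a(p, q) = 2 + 53/22 = 97/22)
((162 - 565) - 962)/a(h, -1) + (o(49, -40)/(-231))/(-3582) = ((162 - 565) - 962)/(97/22) - 40/(-231)/(-3582) = (-403 - 962)*(22/97) - 40*(-1/231)*(-1/3582) = -1365*22/97 + (40/231)*(-1/3582) = -30030/97 - 20/413721 = -12424043570/40130937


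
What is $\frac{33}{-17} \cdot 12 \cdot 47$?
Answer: $- \frac{18612}{17} \approx -1094.8$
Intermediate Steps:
$\frac{33}{-17} \cdot 12 \cdot 47 = 33 \left(- \frac{1}{17}\right) 12 \cdot 47 = \left(- \frac{33}{17}\right) 12 \cdot 47 = \left(- \frac{396}{17}\right) 47 = - \frac{18612}{17}$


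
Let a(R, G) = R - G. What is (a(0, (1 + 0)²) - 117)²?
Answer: 13924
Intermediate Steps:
(a(0, (1 + 0)²) - 117)² = ((0 - (1 + 0)²) - 117)² = ((0 - 1*1²) - 117)² = ((0 - 1*1) - 117)² = ((0 - 1) - 117)² = (-1 - 117)² = (-118)² = 13924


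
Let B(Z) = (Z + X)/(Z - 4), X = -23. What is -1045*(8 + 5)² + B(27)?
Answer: -4061911/23 ≈ -1.7660e+5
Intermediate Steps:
B(Z) = (-23 + Z)/(-4 + Z) (B(Z) = (Z - 23)/(Z - 4) = (-23 + Z)/(-4 + Z))
-1045*(8 + 5)² + B(27) = -1045*(8 + 5)² + (-23 + 27)/(-4 + 27) = -1045*13² + 4/23 = -1045*169 + (1/23)*4 = -176605 + 4/23 = -4061911/23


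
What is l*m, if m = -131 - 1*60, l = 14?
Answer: -2674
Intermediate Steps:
m = -191 (m = -131 - 60 = -191)
l*m = 14*(-191) = -2674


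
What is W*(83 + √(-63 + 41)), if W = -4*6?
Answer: -1992 - 24*I*√22 ≈ -1992.0 - 112.57*I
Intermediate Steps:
W = -24
W*(83 + √(-63 + 41)) = -24*(83 + √(-63 + 41)) = -24*(83 + √(-22)) = -24*(83 + I*√22) = -1992 - 24*I*√22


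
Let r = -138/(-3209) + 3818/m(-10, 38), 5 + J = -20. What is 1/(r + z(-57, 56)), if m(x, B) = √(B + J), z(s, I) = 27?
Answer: -3620242977/150012670603951 + 39316546058*√13/150012670603951 ≈ 0.00092084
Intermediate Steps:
J = -25 (J = -5 - 20 = -25)
m(x, B) = √(-25 + B) (m(x, B) = √(B - 25) = √(-25 + B))
r = 138/3209 + 3818*√13/13 (r = -138/(-3209) + 3818/(√(-25 + 38)) = -138*(-1/3209) + 3818/(√13) = 138/3209 + 3818*(√13/13) = 138/3209 + 3818*√13/13 ≈ 1059.0)
1/(r + z(-57, 56)) = 1/((138/3209 + 3818*√13/13) + 27) = 1/(86781/3209 + 3818*√13/13)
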